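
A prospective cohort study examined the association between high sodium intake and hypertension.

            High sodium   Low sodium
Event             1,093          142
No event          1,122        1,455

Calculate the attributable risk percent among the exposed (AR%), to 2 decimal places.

Reading the table with exposure as columns: a = 1093 (High sodium, case), b = 1122 (High sodium, non-case), c = 142 (Low sodium, case), d = 1455.
Risk in exposed = 1093/2215 = 0.49345; risk in unexposed = 142/1597 = 0.08892.
RR = 0.49345/0.08892 = 5.54962
AR% = (RR − 1)/RR × 100 = (5.54962 − 1)/5.54962 × 100 = 81.9807%

81.98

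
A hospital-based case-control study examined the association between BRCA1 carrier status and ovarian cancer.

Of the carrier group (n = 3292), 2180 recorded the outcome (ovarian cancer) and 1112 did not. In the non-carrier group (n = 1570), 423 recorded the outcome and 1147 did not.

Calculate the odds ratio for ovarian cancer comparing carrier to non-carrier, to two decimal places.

5.32

From the description: a = 2180, b = 1112, c = 423, d = 1147.
OR = (a·d)/(b·c) = (2180 × 1147) / (1112 × 423) = 2500460 / 470376 = 5.31587
The odds of ovarian cancer are about 5.32 times as high in the carrier group.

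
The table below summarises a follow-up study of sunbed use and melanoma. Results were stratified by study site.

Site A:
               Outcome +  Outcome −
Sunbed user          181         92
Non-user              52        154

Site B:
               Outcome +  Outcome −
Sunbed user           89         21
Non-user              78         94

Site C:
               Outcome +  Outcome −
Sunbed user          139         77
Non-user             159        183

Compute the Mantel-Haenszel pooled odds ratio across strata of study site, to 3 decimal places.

3.536

OR_MH = Σ(aᵢdᵢ/nᵢ) / Σ(bᵢcᵢ/nᵢ), where nᵢ is the stratum total.
Stratum 1 (Site A): n = 479; a·d/n = 181·154/479 = 58.1921; b·c/n = 92·52/479 = 9.9875
Stratum 2 (Site B): n = 282; a·d/n = 89·94/282 = 29.6667; b·c/n = 21·78/282 = 5.8085
Stratum 3 (Site C): n = 558; a·d/n = 139·183/558 = 45.5860; b·c/n = 77·159/558 = 21.9409
OR_MH = (58.1921 + 29.6667 + 45.5860) / (9.9875 + 5.8085 + 21.9409) = 133.4448 / 37.7368 = 3.53619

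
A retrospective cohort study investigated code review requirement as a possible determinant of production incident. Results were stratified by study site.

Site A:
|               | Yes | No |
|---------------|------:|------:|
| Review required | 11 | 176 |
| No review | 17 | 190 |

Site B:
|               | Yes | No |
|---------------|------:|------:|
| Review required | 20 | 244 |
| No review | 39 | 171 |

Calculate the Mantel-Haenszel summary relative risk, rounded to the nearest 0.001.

0.491

RR_MH = Σ(aᵢ·n₀ᵢ/nᵢ) / Σ(cᵢ·n₁ᵢ/nᵢ), with n₁ᵢ = aᵢ+bᵢ (exposed), n₀ᵢ = cᵢ+dᵢ (unexposed), nᵢ = n₁ᵢ+n₀ᵢ.
Stratum 1 (Site A): n₁ = 187, n₀ = 207, n = 394; a·n₀/n = 11·207/394 = 5.7792; c·n₁/n = 17·187/394 = 8.0685
Stratum 2 (Site B): n₁ = 264, n₀ = 210, n = 474; a·n₀/n = 20·210/474 = 8.8608; c·n₁/n = 39·264/474 = 21.7215
RR_MH = (5.7792 + 8.8608) / (8.0685 + 21.7215) = 14.6399 / 29.7900 = 0.49144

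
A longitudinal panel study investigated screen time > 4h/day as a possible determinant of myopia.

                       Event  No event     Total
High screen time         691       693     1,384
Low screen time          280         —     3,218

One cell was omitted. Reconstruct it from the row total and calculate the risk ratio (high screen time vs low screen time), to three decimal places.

The missing cell is in the unexposed row: 3218 − 280 = 2938.
So a = 691, b = 693, c = 280, d = 2938.
RR = [a/(a+b)] / [c/(c+d)] = (691/1384) / (280/3218) = 0.49928/0.08701 = 5.73812

5.738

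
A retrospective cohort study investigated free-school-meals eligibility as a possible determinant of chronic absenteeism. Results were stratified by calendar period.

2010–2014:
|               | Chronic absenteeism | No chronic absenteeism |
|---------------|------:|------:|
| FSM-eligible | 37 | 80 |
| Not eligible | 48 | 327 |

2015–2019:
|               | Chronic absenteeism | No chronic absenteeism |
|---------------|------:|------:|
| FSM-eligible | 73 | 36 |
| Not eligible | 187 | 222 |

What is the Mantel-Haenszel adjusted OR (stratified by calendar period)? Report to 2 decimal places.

2.69

OR_MH = Σ(aᵢdᵢ/nᵢ) / Σ(bᵢcᵢ/nᵢ), where nᵢ is the stratum total.
Stratum 1 (2010–2014): n = 492; a·d/n = 37·327/492 = 24.5915; b·c/n = 80·48/492 = 7.8049
Stratum 2 (2015–2019): n = 518; a·d/n = 73·222/518 = 31.2857; b·c/n = 36·187/518 = 12.9961
OR_MH = (24.5915 + 31.2857) / (7.8049 + 12.9961) = 55.8772 / 20.8010 = 2.68627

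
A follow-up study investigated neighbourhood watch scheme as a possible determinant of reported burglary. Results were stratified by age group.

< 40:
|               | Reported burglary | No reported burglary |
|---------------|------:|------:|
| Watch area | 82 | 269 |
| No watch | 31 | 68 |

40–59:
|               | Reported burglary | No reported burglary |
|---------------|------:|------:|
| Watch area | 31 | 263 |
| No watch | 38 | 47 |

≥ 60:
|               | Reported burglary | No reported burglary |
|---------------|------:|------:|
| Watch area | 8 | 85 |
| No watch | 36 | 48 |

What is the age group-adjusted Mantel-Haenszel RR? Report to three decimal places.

RR_MH = Σ(aᵢ·n₀ᵢ/nᵢ) / Σ(cᵢ·n₁ᵢ/nᵢ), with n₁ᵢ = aᵢ+bᵢ (exposed), n₀ᵢ = cᵢ+dᵢ (unexposed), nᵢ = n₁ᵢ+n₀ᵢ.
Stratum 1 (< 40): n₁ = 351, n₀ = 99, n = 450; a·n₀/n = 82·99/450 = 18.0400; c·n₁/n = 31·351/450 = 24.1800
Stratum 2 (40–59): n₁ = 294, n₀ = 85, n = 379; a·n₀/n = 31·85/379 = 6.9525; c·n₁/n = 38·294/379 = 29.4776
Stratum 3 (≥ 60): n₁ = 93, n₀ = 84, n = 177; a·n₀/n = 8·84/177 = 3.7966; c·n₁/n = 36·93/177 = 18.9153
RR_MH = (18.0400 + 6.9525 + 3.7966) / (24.1800 + 29.4776 + 18.9153) = 28.7891 / 72.5728 = 0.39669

0.397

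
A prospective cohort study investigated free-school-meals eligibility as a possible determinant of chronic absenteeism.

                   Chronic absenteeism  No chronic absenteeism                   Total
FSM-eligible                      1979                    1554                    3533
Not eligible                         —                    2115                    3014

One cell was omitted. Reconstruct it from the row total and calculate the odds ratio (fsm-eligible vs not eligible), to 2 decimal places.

3.00

The missing cell is in the unexposed row: 3014 − 2115 = 899.
So a = 1979, b = 1554, c = 899, d = 2115.
OR = (a·d)/(b·c) = (1979 × 2115) / (1554 × 899) = 4185585 / 1397046 = 2.99603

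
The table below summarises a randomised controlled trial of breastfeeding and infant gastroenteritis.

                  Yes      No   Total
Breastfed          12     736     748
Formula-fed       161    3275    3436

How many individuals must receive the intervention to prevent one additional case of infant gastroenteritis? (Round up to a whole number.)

Risk in treated group = 12/748 = 0.01604; risk in control = 161/3436 = 0.04686.
Absolute risk reduction = 0.04686 − 0.01604 = 0.03081
NNT = 1 / ARR = 1 / 0.03081 = 32.453 → round up → 33

33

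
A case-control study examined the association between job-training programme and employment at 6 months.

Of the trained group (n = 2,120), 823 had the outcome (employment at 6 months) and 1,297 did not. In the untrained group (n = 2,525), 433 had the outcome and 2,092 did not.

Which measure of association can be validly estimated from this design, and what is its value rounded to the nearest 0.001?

3.066

From the description: a = 823, b = 1297, c = 433, d = 2092.
This is a case-control study: participants were sampled on outcome status, so risks in the source population cannot be estimated directly — relative risk is not valid here. The odds ratio is the appropriate measure.
OR = (a·d)/(b·c) = (823 × 2092) / (1297 × 433) = 1721716 / 561601 = 3.06573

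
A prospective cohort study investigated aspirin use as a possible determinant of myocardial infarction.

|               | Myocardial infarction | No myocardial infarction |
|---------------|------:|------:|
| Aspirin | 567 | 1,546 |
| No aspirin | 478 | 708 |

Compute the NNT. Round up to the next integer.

8

Risk in treated group = 567/2113 = 0.26834; risk in control = 478/1186 = 0.40304.
Absolute risk reduction = 0.40304 − 0.26834 = 0.13470
NNT = 1 / ARR = 1 / 0.13470 = 7.424 → round up → 8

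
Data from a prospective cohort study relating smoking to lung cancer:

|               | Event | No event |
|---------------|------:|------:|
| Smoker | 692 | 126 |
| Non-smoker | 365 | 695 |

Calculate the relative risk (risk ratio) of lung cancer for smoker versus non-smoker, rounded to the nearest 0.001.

2.457

Cells: a = 692, b = 126, c = 365, d = 695.
Risk in exposed = 692/818 = 0.84597; risk in unexposed = 365/1060 = 0.34434.
RR = 0.84597 / 0.34434 = 2.45678
The risk among the exposed is 2.46 times that among the unexposed.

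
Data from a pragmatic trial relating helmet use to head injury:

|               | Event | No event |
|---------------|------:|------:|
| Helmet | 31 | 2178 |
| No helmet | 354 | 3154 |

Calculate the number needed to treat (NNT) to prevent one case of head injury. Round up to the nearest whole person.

Risk in treated group = 31/2209 = 0.01403; risk in control = 354/3508 = 0.10091.
Absolute risk reduction = 0.10091 − 0.01403 = 0.08688
NNT = 1 / ARR = 1 / 0.08688 = 11.510 → round up → 12

12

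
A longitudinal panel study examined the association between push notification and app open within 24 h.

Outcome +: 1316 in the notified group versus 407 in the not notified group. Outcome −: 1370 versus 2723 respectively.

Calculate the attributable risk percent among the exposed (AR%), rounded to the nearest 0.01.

From the description: a = 1316, b = 1370, c = 407, d = 2723.
Risk in exposed = 1316/2686 = 0.48995; risk in unexposed = 407/3130 = 0.13003.
RR = 0.48995/0.13003 = 3.76790
AR% = (RR − 1)/RR × 100 = (3.76790 − 1)/3.76790 × 100 = 73.4600%

73.46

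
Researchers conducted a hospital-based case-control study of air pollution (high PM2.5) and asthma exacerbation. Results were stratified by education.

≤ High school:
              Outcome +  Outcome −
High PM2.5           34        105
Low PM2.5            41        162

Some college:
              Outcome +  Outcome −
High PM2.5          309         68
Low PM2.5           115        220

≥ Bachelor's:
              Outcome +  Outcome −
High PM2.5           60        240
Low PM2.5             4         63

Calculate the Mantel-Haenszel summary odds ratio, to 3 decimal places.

OR_MH = Σ(aᵢdᵢ/nᵢ) / Σ(bᵢcᵢ/nᵢ), where nᵢ is the stratum total.
Stratum 1 (≤ High school): n = 342; a·d/n = 34·162/342 = 16.1053; b·c/n = 105·41/342 = 12.5877
Stratum 2 (Some college): n = 712; a·d/n = 309·220/712 = 95.4775; b·c/n = 68·115/712 = 10.9831
Stratum 3 (≥ Bachelor's): n = 367; a·d/n = 60·63/367 = 10.2997; b·c/n = 240·4/367 = 2.6158
OR_MH = (16.1053 + 95.4775 + 10.2997) / (12.5877 + 10.9831 + 2.6158) = 121.8825 / 26.1867 = 4.65437

4.654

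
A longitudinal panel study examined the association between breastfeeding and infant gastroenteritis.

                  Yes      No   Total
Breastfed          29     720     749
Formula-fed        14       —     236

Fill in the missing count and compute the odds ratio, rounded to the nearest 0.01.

The missing cell is in the unexposed row: 236 − 14 = 222.
So a = 29, b = 720, c = 14, d = 222.
OR = (a·d)/(b·c) = (29 × 222) / (720 × 14) = 6438 / 10080 = 0.63869

0.64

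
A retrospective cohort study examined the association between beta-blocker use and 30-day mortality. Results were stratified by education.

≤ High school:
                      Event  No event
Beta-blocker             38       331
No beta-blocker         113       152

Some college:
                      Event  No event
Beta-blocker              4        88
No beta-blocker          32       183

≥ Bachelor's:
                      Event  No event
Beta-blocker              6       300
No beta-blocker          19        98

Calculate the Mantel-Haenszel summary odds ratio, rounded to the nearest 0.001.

0.158

OR_MH = Σ(aᵢdᵢ/nᵢ) / Σ(bᵢcᵢ/nᵢ), where nᵢ is the stratum total.
Stratum 1 (≤ High school): n = 634; a·d/n = 38·152/634 = 9.1104; b·c/n = 331·113/634 = 58.9953
Stratum 2 (Some college): n = 307; a·d/n = 4·183/307 = 2.3844; b·c/n = 88·32/307 = 9.1726
Stratum 3 (≥ Bachelor's): n = 423; a·d/n = 6·98/423 = 1.3901; b·c/n = 300·19/423 = 13.4752
OR_MH = (9.1104 + 2.3844 + 1.3901) / (58.9953 + 9.1726 + 13.4752) = 12.8848 / 81.6431 = 0.15782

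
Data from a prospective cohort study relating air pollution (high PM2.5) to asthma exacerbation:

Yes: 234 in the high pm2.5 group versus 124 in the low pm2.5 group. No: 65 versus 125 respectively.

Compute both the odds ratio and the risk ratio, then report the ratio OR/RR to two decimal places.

From the description: a = 234, b = 65, c = 124, d = 125.
OR = (234·125)/(65·124) = 29250/8060 = 3.62903
Risk in exposed = 234/299 = 0.78261; risk in unexposed = 124/249 = 0.49799; RR = 1.57153
OR/RR = 3.62903 / 1.57153 = 2.30924
The outcome is not rare, so the OR lies further from 1 than the RR.

2.31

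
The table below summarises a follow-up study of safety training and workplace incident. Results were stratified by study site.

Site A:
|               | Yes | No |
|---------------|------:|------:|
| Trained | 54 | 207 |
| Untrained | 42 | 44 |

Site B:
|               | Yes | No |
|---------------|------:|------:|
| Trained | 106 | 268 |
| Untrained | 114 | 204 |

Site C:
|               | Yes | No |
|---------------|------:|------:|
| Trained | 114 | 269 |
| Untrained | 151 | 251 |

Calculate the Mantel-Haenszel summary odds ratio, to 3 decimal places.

OR_MH = Σ(aᵢdᵢ/nᵢ) / Σ(bᵢcᵢ/nᵢ), where nᵢ is the stratum total.
Stratum 1 (Site A): n = 347; a·d/n = 54·44/347 = 6.8473; b·c/n = 207·42/347 = 25.0548
Stratum 2 (Site B): n = 692; a·d/n = 106·204/692 = 31.2486; b·c/n = 268·114/692 = 44.1503
Stratum 3 (Site C): n = 785; a·d/n = 114·251/785 = 36.4510; b·c/n = 269·151/785 = 51.7439
OR_MH = (6.8473 + 31.2486 + 36.4510) / (25.0548 + 44.1503 + 51.7439) = 74.5468 / 120.9490 = 0.61635

0.616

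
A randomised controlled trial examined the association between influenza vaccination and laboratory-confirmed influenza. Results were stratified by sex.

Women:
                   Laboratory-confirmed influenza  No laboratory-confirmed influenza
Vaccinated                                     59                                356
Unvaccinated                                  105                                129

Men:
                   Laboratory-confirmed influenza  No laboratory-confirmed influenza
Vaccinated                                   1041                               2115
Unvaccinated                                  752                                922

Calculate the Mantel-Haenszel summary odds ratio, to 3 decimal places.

0.544

OR_MH = Σ(aᵢdᵢ/nᵢ) / Σ(bᵢcᵢ/nᵢ), where nᵢ is the stratum total.
Stratum 1 (Women): n = 649; a·d/n = 59·129/649 = 11.7273; b·c/n = 356·105/649 = 57.5963
Stratum 2 (Men): n = 4830; a·d/n = 1041·922/4830 = 198.7168; b·c/n = 2115·752/4830 = 329.2919
OR_MH = (11.7273 + 198.7168) / (57.5963 + 329.2919) = 210.4440 / 386.8882 = 0.54394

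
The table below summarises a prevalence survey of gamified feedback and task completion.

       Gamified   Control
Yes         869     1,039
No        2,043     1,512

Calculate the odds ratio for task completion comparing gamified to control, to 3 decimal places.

Reading the table with exposure as columns: a = 869 (Gamified, case), b = 2043 (Gamified, non-case), c = 1039 (Control, case), d = 1512.
OR = (a·d)/(b·c) = (869 × 1512) / (2043 × 1039) = 1313928 / 2122677 = 0.61900
Exposure is associated with lower odds of task completion (OR = 0.62 < 1).

0.619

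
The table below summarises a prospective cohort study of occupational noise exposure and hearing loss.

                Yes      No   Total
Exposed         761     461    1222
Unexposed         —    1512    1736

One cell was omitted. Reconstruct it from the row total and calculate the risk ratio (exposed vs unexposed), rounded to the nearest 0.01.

The missing cell is in the unexposed row: 1736 − 1512 = 224.
So a = 761, b = 461, c = 224, d = 1512.
RR = [a/(a+b)] / [c/(c+d)] = (761/1222) / (224/1736) = 0.62275/0.12903 = 4.82631

4.83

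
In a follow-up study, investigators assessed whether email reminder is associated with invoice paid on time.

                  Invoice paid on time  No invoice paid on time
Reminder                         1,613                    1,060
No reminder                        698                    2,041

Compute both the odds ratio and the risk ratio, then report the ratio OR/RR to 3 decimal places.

1.879

Cells: a = 1613, b = 1060, c = 698, d = 2041.
OR = (1613·2041)/(1060·698) = 3292133/739880 = 4.44955
Risk in exposed = 1613/2673 = 0.60344; risk in unexposed = 698/2739 = 0.25484; RR = 2.36795
OR/RR = 4.44955 / 2.36795 = 1.87907
The outcome is not rare, so the OR lies further from 1 than the RR.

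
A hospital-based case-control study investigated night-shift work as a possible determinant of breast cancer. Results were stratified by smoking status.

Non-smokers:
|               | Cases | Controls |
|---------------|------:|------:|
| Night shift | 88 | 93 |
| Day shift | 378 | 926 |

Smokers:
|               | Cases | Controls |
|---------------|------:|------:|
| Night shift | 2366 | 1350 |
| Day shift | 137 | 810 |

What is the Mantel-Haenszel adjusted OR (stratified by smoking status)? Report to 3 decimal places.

OR_MH = Σ(aᵢdᵢ/nᵢ) / Σ(bᵢcᵢ/nᵢ), where nᵢ is the stratum total.
Stratum 1 (Non-smokers): n = 1485; a·d/n = 88·926/1485 = 54.8741; b·c/n = 93·378/1485 = 23.6727
Stratum 2 (Smokers): n = 4663; a·d/n = 2366·810/4663 = 410.9929; b·c/n = 1350·137/4663 = 39.6633
OR_MH = (54.8741 + 410.9929) / (23.6727 + 39.6633) = 465.8670 / 63.3360 = 7.35548

7.355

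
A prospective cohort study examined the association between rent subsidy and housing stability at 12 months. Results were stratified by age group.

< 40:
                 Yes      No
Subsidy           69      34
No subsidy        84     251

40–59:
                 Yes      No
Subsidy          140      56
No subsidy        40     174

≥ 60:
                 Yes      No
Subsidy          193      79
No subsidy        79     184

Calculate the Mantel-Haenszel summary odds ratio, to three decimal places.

OR_MH = Σ(aᵢdᵢ/nᵢ) / Σ(bᵢcᵢ/nᵢ), where nᵢ is the stratum total.
Stratum 1 (< 40): n = 438; a·d/n = 69·251/438 = 39.5411; b·c/n = 34·84/438 = 6.5205
Stratum 2 (40–59): n = 410; a·d/n = 140·174/410 = 59.4146; b·c/n = 56·40/410 = 5.4634
Stratum 3 (≥ 60): n = 535; a·d/n = 193·184/535 = 66.3776; b·c/n = 79·79/535 = 11.6654
OR_MH = (39.5411 + 59.4146 + 66.3776) / (6.5205 + 5.4634 + 11.6654) = 165.3333 / 23.6494 = 6.99102

6.991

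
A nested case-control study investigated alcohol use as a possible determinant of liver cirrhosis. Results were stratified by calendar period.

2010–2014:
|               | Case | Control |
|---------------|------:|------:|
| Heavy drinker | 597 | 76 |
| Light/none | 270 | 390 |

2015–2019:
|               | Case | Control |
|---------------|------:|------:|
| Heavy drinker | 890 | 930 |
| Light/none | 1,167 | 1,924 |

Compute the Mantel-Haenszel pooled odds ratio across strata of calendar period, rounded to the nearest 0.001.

2.214

OR_MH = Σ(aᵢdᵢ/nᵢ) / Σ(bᵢcᵢ/nᵢ), where nᵢ is the stratum total.
Stratum 1 (2010–2014): n = 1333; a·d/n = 597·390/1333 = 174.6662; b·c/n = 76·270/1333 = 15.3938
Stratum 2 (2015–2019): n = 4911; a·d/n = 890·1924/4911 = 348.6785; b·c/n = 930·1167/4911 = 220.9957
OR_MH = (174.6662 + 348.6785) / (15.3938 + 220.9957) = 523.3446 / 236.3896 = 2.21391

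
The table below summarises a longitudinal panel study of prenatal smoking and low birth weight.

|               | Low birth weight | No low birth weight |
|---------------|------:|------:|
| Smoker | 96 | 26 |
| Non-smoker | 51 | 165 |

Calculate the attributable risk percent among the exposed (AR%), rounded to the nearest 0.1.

Cells: a = 96, b = 26, c = 51, d = 165.
Risk in exposed = 96/122 = 0.78689; risk in unexposed = 51/216 = 0.23611.
RR = 0.78689/0.23611 = 3.33269
AR% = (RR − 1)/RR × 100 = (3.33269 − 1)/3.33269 × 100 = 69.9942%

70.0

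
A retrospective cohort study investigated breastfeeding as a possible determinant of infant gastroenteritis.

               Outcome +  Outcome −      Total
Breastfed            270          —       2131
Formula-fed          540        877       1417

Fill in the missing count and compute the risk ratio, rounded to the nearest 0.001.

0.332

The missing cell is in the exposed row: 2131 − 270 = 1861.
So a = 270, b = 1861, c = 540, d = 877.
RR = [a/(a+b)] / [c/(c+d)] = (270/2131) / (540/1417) = 0.12670/0.38109 = 0.33247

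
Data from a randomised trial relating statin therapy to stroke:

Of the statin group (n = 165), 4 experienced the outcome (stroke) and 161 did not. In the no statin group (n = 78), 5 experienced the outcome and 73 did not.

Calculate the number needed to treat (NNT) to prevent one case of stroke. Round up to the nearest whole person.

26

Risk in treated group = 4/165 = 0.02424; risk in control = 5/78 = 0.06410.
Absolute risk reduction = 0.06410 − 0.02424 = 0.03986
NNT = 1 / ARR = 1 / 0.03986 = 25.088 → round up → 26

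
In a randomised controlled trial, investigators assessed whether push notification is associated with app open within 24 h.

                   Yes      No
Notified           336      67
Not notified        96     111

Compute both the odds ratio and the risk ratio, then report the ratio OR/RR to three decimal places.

Cells: a = 336, b = 67, c = 96, d = 111.
OR = (336·111)/(67·96) = 37296/6432 = 5.79851
Risk in exposed = 336/403 = 0.83375; risk in unexposed = 96/207 = 0.46377; RR = 1.79777
OR/RR = 5.79851 / 1.79777 = 3.22539
The outcome is not rare, so the OR lies further from 1 than the RR.

3.225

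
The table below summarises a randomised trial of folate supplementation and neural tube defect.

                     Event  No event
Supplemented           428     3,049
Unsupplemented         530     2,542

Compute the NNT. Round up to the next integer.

Risk in treated group = 428/3477 = 0.12309; risk in control = 530/3072 = 0.17253.
Absolute risk reduction = 0.17253 − 0.12309 = 0.04943
NNT = 1 / ARR = 1 / 0.04943 = 20.230 → round up → 21

21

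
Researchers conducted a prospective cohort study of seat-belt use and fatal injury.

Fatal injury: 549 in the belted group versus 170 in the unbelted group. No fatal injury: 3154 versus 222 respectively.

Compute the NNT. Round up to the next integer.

Risk in treated group = 549/3703 = 0.14826; risk in control = 170/392 = 0.43367.
Absolute risk reduction = 0.43367 − 0.14826 = 0.28542
NNT = 1 / ARR = 1 / 0.28542 = 3.504 → round up → 4

4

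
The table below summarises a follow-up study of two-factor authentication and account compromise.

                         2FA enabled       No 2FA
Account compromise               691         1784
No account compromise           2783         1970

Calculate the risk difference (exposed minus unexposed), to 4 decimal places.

-0.2763

Reading the table with exposure as columns: a = 691 (2FA enabled, case), b = 2783 (2FA enabled, non-case), c = 1784 (No 2FA, case), d = 1970.
Risk in exposed = 691/3474 = 0.198906; risk in unexposed = 1784/3754 = 0.475226.
Risk difference = 0.198906 − 0.475226 = -0.276320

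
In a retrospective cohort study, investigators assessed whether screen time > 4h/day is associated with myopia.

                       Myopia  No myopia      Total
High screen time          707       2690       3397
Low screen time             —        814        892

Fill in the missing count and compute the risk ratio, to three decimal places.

2.380

The missing cell is in the unexposed row: 892 − 814 = 78.
So a = 707, b = 2690, c = 78, d = 814.
RR = [a/(a+b)] / [c/(c+d)] = (707/3397) / (78/892) = 0.20812/0.08744 = 2.38009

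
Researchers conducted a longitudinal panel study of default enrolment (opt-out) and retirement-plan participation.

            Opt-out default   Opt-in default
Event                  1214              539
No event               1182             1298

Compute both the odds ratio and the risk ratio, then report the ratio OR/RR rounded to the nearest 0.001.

1.432

Reading the table with exposure as columns: a = 1214 (Opt-out default, case), b = 1182 (Opt-out default, non-case), c = 539 (Opt-in default, case), d = 1298.
OR = (1214·1298)/(1182·539) = 1575772/637098 = 2.47336
Risk in exposed = 1214/2396 = 0.50668; risk in unexposed = 539/1837 = 0.29341; RR = 1.72684
OR/RR = 2.47336 / 1.72684 = 1.43230
The outcome is not rare, so the OR lies further from 1 than the RR.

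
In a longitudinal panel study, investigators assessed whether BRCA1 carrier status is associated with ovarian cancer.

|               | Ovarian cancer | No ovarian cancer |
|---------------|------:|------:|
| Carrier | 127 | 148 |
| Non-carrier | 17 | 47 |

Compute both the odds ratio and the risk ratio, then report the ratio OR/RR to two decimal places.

1.36

Cells: a = 127, b = 148, c = 17, d = 47.
OR = (127·47)/(148·17) = 5969/2516 = 2.37242
Risk in exposed = 127/275 = 0.46182; risk in unexposed = 17/64 = 0.26562; RR = 1.73861
OR/RR = 2.37242 / 1.73861 = 1.36455
The outcome is not rare, so the OR lies further from 1 than the RR.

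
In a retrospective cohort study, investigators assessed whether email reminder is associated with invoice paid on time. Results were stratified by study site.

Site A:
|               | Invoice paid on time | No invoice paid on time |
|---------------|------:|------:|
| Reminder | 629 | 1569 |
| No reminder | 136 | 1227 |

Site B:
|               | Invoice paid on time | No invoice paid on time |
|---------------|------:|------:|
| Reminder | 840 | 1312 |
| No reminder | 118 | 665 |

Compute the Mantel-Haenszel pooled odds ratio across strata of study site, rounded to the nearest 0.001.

3.613

OR_MH = Σ(aᵢdᵢ/nᵢ) / Σ(bᵢcᵢ/nᵢ), where nᵢ is the stratum total.
Stratum 1 (Site A): n = 3561; a·d/n = 629·1227/3561 = 216.7321; b·c/n = 1569·136/3561 = 59.9225
Stratum 2 (Site B): n = 2935; a·d/n = 840·665/2935 = 190.3237; b·c/n = 1312·118/2935 = 52.7482
OR_MH = (216.7321 + 190.3237) / (59.9225 + 52.7482) = 407.0558 / 112.6707 = 3.61279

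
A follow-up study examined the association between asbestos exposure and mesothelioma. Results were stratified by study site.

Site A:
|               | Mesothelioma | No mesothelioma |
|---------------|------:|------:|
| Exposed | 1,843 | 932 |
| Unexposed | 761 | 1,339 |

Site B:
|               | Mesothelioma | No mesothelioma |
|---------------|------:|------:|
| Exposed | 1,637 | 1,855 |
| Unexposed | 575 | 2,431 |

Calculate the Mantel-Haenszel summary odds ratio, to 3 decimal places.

3.613

OR_MH = Σ(aᵢdᵢ/nᵢ) / Σ(bᵢcᵢ/nᵢ), where nᵢ is the stratum total.
Stratum 1 (Site A): n = 4875; a·d/n = 1843·1339/4875 = 506.2107; b·c/n = 932·761/4875 = 145.4876
Stratum 2 (Site B): n = 6498; a·d/n = 1637·2431/6498 = 612.4264; b·c/n = 1855·575/6498 = 164.1467
OR_MH = (506.2107 + 612.4264) / (145.4876 + 164.1467) = 1118.6371 / 309.6343 = 3.61277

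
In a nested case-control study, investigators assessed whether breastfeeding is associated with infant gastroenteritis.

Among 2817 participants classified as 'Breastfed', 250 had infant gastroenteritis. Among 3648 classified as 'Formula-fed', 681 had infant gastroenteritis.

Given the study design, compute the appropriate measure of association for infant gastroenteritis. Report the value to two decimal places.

0.42

From the description: a = 250, b = 2567, c = 681, d = 2967.
This is a nested case-control study: participants were sampled on outcome status, so risks in the source population cannot be estimated directly — relative risk is not valid here. The odds ratio is the appropriate measure.
OR = (a·d)/(b·c) = (250 × 2967) / (2567 × 681) = 741750 / 1748127 = 0.42431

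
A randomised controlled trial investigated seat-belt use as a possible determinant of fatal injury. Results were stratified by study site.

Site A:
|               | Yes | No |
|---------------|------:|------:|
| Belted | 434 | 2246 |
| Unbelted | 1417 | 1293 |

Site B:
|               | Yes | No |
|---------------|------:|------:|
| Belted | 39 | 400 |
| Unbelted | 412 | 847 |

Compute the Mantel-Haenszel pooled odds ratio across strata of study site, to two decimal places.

0.18

OR_MH = Σ(aᵢdᵢ/nᵢ) / Σ(bᵢcᵢ/nᵢ), where nᵢ is the stratum total.
Stratum 1 (Site A): n = 5390; a·d/n = 434·1293/5390 = 104.1117; b·c/n = 2246·1417/5390 = 590.4605
Stratum 2 (Site B): n = 1698; a·d/n = 39·847/1698 = 19.4541; b·c/n = 400·412/1698 = 97.0554
OR_MH = (104.1117 + 19.4541) / (590.4605 + 97.0554) = 123.5658 / 687.5158 = 0.17973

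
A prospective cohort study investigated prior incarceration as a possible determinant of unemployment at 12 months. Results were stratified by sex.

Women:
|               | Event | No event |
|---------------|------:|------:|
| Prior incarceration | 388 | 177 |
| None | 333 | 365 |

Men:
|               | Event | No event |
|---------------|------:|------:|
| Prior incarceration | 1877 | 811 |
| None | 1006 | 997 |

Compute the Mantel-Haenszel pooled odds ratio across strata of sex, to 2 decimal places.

2.32

OR_MH = Σ(aᵢdᵢ/nᵢ) / Σ(bᵢcᵢ/nᵢ), where nᵢ is the stratum total.
Stratum 1 (Women): n = 1263; a·d/n = 388·365/1263 = 112.1298; b·c/n = 177·333/1263 = 46.6675
Stratum 2 (Men): n = 4691; a·d/n = 1877·997/4691 = 398.9275; b·c/n = 811·1006/4691 = 173.9216
OR_MH = (112.1298 + 398.9275) / (46.6675 + 173.9216) = 511.0574 / 220.5890 = 2.31679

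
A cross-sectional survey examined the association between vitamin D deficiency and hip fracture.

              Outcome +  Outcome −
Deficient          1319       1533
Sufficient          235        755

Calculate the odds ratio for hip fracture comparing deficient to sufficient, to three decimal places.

2.764

Cells: a = 1319, b = 1533, c = 235, d = 755.
OR = (a·d)/(b·c) = (1319 × 755) / (1533 × 235) = 995845 / 360255 = 2.76428
The odds of hip fracture are about 2.76 times as high in the deficient group.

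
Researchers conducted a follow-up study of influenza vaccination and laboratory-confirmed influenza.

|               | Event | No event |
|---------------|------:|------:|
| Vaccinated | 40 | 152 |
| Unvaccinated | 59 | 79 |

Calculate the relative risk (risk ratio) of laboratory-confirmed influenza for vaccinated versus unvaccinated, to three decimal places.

0.487

Cells: a = 40, b = 152, c = 59, d = 79.
Risk in exposed = 40/192 = 0.20833; risk in unexposed = 59/138 = 0.42754.
RR = 0.20833 / 0.42754 = 0.48729
The risk is 51% lower among the exposed than among the unexposed.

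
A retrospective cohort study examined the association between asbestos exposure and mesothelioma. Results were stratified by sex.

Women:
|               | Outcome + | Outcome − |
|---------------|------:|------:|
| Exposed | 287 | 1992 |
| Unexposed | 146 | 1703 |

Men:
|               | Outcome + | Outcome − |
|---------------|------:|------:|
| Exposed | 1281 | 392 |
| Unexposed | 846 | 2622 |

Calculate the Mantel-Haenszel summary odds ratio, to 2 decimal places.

5.72

OR_MH = Σ(aᵢdᵢ/nᵢ) / Σ(bᵢcᵢ/nᵢ), where nᵢ is the stratum total.
Stratum 1 (Women): n = 4128; a·d/n = 287·1703/4128 = 118.4014; b·c/n = 1992·146/4128 = 70.4535
Stratum 2 (Men): n = 5141; a·d/n = 1281·2622/5141 = 653.3324; b·c/n = 392·846/5141 = 64.5073
OR_MH = (118.4014 + 653.3324) / (70.4535 + 64.5073) = 771.7338 / 134.9608 = 5.71821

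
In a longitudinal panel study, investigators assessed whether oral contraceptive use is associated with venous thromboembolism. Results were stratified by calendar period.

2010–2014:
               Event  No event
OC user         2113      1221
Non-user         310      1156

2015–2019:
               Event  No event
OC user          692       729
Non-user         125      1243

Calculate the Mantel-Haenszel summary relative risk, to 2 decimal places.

RR_MH = Σ(aᵢ·n₀ᵢ/nᵢ) / Σ(cᵢ·n₁ᵢ/nᵢ), with n₁ᵢ = aᵢ+bᵢ (exposed), n₀ᵢ = cᵢ+dᵢ (unexposed), nᵢ = n₁ᵢ+n₀ᵢ.
Stratum 1 (2010–2014): n₁ = 3334, n₀ = 1466, n = 4800; a·n₀/n = 2113·1466/4800 = 645.3454; c·n₁/n = 310·3334/4800 = 215.3208
Stratum 2 (2015–2019): n₁ = 1421, n₀ = 1368, n = 2789; a·n₀/n = 692·1368/2789 = 339.4249; c·n₁/n = 125·1421/2789 = 63.6877
RR_MH = (645.3454 + 339.4249) / (215.3208 + 63.6877) = 984.7703 / 279.0085 = 3.52953

3.53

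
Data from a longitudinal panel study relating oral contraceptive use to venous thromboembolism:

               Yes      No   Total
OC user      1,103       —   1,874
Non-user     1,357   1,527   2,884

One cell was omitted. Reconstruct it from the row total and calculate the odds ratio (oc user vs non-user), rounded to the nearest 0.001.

1.610

The missing cell is in the exposed row: 1874 − 1103 = 771.
So a = 1103, b = 771, c = 1357, d = 1527.
OR = (a·d)/(b·c) = (1103 × 1527) / (771 × 1357) = 1684281 / 1046247 = 1.60983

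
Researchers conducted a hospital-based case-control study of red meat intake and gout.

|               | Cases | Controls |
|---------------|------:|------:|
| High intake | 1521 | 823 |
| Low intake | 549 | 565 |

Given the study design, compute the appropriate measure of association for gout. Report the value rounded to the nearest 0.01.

1.90

Cells: a = 1521, b = 823, c = 549, d = 565.
This is a hospital-based case-control study: participants were sampled on outcome status, so risks in the source population cannot be estimated directly — relative risk is not valid here. The odds ratio is the appropriate measure.
OR = (a·d)/(b·c) = (1521 × 565) / (823 × 549) = 859365 / 451827 = 1.90198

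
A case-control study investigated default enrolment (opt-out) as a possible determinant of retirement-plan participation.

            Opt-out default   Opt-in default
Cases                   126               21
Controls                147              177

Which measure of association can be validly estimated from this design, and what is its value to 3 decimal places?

Reading the table with exposure as columns: a = 126 (Opt-out default, case), b = 147 (Opt-out default, non-case), c = 21 (Opt-in default, case), d = 177.
This is a case-control study: participants were sampled on outcome status, so risks in the source population cannot be estimated directly — relative risk is not valid here. The odds ratio is the appropriate measure.
OR = (a·d)/(b·c) = (126 × 177) / (147 × 21) = 22302 / 3087 = 7.22449

7.224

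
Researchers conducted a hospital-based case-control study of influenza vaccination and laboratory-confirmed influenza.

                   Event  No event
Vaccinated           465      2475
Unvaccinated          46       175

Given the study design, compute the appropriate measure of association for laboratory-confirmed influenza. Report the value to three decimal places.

0.715

Cells: a = 465, b = 2475, c = 46, d = 175.
This is a hospital-based case-control study: participants were sampled on outcome status, so risks in the source population cannot be estimated directly — relative risk is not valid here. The odds ratio is the appropriate measure.
OR = (a·d)/(b·c) = (465 × 175) / (2475 × 46) = 81375 / 113850 = 0.71476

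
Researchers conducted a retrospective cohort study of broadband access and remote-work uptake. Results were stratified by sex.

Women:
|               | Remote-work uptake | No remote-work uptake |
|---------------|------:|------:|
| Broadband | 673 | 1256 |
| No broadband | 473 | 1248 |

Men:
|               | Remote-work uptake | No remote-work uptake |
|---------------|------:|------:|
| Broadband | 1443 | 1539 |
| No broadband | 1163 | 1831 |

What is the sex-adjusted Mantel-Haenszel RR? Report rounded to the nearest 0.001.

RR_MH = Σ(aᵢ·n₀ᵢ/nᵢ) / Σ(cᵢ·n₁ᵢ/nᵢ), with n₁ᵢ = aᵢ+bᵢ (exposed), n₀ᵢ = cᵢ+dᵢ (unexposed), nᵢ = n₁ᵢ+n₀ᵢ.
Stratum 1 (Women): n₁ = 1929, n₀ = 1721, n = 3650; a·n₀/n = 673·1721/3650 = 317.3241; c·n₁/n = 473·1929/3650 = 249.9773
Stratum 2 (Men): n₁ = 2982, n₀ = 2994, n = 5976; a·n₀/n = 1443·2994/5976 = 722.9488; c·n₁/n = 1163·2982/5976 = 580.3323
RR_MH = (317.3241 + 722.9488) / (249.9773 + 580.3323) = 1040.2729 / 830.3096 = 1.25287

1.253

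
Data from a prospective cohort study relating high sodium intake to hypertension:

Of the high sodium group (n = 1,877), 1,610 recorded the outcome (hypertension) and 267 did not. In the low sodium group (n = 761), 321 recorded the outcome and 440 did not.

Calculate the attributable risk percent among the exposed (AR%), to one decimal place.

50.8

From the description: a = 1610, b = 267, c = 321, d = 440.
Risk in exposed = 1610/1877 = 0.85775; risk in unexposed = 321/761 = 0.42181.
RR = 0.85775/0.42181 = 2.03349
AR% = (RR − 1)/RR × 100 = (2.03349 − 1)/2.03349 × 100 = 50.8234%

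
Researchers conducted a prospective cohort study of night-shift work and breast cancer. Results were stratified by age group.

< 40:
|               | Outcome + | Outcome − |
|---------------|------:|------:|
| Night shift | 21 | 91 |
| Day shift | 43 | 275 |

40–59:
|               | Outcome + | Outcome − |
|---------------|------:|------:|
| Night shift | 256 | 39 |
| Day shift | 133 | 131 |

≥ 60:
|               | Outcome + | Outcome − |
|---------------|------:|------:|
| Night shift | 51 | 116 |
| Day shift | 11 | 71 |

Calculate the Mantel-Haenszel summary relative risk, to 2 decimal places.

1.73

RR_MH = Σ(aᵢ·n₀ᵢ/nᵢ) / Σ(cᵢ·n₁ᵢ/nᵢ), with n₁ᵢ = aᵢ+bᵢ (exposed), n₀ᵢ = cᵢ+dᵢ (unexposed), nᵢ = n₁ᵢ+n₀ᵢ.
Stratum 1 (< 40): n₁ = 112, n₀ = 318, n = 430; a·n₀/n = 21·318/430 = 15.5302; c·n₁/n = 43·112/430 = 11.2000
Stratum 2 (40–59): n₁ = 295, n₀ = 264, n = 559; a·n₀/n = 256·264/559 = 120.9016; c·n₁/n = 133·295/559 = 70.1878
Stratum 3 (≥ 60): n₁ = 167, n₀ = 82, n = 249; a·n₀/n = 51·82/249 = 16.7952; c·n₁/n = 11·167/249 = 7.3775
RR_MH = (15.5302 + 120.9016 + 16.7952) / (11.2000 + 70.1878 + 7.3775) = 153.2270 / 88.7653 = 1.72620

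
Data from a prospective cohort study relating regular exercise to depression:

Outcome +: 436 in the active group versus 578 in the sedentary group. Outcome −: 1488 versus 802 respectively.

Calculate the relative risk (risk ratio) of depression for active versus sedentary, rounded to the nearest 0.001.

0.541

From the description: a = 436, b = 1488, c = 578, d = 802.
Risk in exposed = 436/1924 = 0.22661; risk in unexposed = 578/1380 = 0.41884.
RR = 0.22661 / 0.41884 = 0.54104
The risk is 46% lower among the exposed than among the unexposed.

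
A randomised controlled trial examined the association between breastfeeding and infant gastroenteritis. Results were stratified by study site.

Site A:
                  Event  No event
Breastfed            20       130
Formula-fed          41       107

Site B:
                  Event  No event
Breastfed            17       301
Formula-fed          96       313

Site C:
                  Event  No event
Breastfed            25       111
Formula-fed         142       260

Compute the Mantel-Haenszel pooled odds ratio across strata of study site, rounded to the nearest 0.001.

0.306

OR_MH = Σ(aᵢdᵢ/nᵢ) / Σ(bᵢcᵢ/nᵢ), where nᵢ is the stratum total.
Stratum 1 (Site A): n = 298; a·d/n = 20·107/298 = 7.1812; b·c/n = 130·41/298 = 17.8859
Stratum 2 (Site B): n = 727; a·d/n = 17·313/727 = 7.3191; b·c/n = 301·96/727 = 39.7469
Stratum 3 (Site C): n = 538; a·d/n = 25·260/538 = 12.0818; b·c/n = 111·142/538 = 29.2974
OR_MH = (7.1812 + 7.3191 + 12.0818) / (17.8859 + 39.7469 + 29.2974) = 26.5821 / 86.9302 = 0.30579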